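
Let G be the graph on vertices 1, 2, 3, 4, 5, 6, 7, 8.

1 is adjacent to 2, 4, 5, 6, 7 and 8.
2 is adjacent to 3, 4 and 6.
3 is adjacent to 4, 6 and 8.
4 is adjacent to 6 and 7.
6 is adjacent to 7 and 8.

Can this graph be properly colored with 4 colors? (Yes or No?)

The chromatic number is 4. 2, 3, 4, 6 are pairwise adjacent (a clique of size 4), so at least 4 colors are needed.
4 colors suffice: color red → {5, 6}; color blue → {1, 3}; color green → {4, 8}; color yellow → {2, 7}.
That is already a proper 4-coloring.

Yes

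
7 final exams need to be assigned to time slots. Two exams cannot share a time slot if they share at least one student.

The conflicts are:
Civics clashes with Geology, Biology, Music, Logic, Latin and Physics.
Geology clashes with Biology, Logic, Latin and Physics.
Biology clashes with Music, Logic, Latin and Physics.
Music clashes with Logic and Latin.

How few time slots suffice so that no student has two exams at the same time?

4

Civics, Geology, Biology, Physics are mutually in conflict, so at least 4 time slots are needed.
4 time slots suffice: Civics=1, Geology=3, Biology=2, Music=3, Logic=4, Latin=4, Physics=4. Every pair that conflicts lands in different time slots.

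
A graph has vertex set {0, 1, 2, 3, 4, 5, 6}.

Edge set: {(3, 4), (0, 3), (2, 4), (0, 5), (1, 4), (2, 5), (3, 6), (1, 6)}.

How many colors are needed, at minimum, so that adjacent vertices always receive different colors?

3

The cycle 5-0-3-4-2-5 has odd length 5, so it cannot be 2-colored; at least 3 colors are needed.
A valid assignment using 3 colors: 0=b, 1=a, 2=c, 3=a, 4=b, 5=a, 6=b. No two adjacent vertices share a color.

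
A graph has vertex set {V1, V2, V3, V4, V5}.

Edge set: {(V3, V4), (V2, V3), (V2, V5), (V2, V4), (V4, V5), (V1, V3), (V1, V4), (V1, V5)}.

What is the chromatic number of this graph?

V1, V4, V5 are mutually adjacent, so at least 3 colors are needed.
One proper 3-coloring: V1=3, V2=3, V3=2, V4=1, V5=2. Every edge joins two different colors.

3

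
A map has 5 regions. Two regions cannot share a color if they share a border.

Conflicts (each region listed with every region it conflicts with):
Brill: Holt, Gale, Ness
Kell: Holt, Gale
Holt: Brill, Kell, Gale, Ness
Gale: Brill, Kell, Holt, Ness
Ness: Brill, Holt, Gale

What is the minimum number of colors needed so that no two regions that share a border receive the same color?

4

Brill, Holt, Gale, Ness are mutually in conflict, so at least 4 colors are needed.
4 colors suffice: color 1 → {Holt}; color 2 → {Gale}; color 3 → {Brill, Kell}; color 4 → {Ness}. Every pair that conflicts lands in different colors.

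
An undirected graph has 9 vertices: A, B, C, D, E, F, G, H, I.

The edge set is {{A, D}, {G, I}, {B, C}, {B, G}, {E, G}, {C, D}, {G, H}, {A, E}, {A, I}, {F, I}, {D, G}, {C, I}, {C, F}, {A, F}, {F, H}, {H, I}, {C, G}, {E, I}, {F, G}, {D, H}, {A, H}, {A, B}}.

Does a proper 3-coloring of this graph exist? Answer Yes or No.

No

A, F, H, I are mutually adjacent (a clique of size 4), so at least 4 colors are needed.
So 3 colors are not enough.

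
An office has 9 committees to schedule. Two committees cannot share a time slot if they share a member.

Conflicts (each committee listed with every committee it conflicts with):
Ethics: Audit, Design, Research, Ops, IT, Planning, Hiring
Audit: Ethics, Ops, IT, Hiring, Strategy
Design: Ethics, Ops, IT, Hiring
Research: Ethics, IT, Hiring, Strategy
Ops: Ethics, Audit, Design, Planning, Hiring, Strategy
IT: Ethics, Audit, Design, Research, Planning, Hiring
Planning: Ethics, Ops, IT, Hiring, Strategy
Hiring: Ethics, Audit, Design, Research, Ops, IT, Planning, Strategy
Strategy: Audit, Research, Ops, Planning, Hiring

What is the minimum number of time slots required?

Ethics, Design, IT, Hiring are mutually in conflict, so at least 4 time slots are needed.
Using 4 time slots: Ethics=2, Audit=4, Design=4, Research=4, Ops=3, IT=3, Planning=4, Hiring=1, Strategy=2. No two conflicting committees share a time slot.

4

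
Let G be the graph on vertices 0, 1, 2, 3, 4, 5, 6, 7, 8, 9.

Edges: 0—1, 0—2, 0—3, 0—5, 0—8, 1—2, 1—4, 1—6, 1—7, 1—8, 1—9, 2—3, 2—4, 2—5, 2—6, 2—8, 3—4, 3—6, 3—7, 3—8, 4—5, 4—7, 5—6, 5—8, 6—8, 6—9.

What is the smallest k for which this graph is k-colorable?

0, 2, 3, 8 are pairwise adjacent (a clique of size 4), so at least 4 colors are needed.
A valid assignment using 4 colors: 0=yellow, 1=blue, 2=red, 3=blue, 4=green, 5=blue, 6=yellow, 7=red, 8=green, 9=red. Every edge joins two different colors.

4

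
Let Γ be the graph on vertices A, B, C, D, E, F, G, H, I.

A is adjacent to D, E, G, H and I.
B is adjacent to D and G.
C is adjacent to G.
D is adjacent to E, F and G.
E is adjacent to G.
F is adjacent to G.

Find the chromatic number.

A, D, E, G are pairwise adjacent (a clique of size 4), so at least 4 colors are needed.
4 colors suffice: A=3, B=3, C=2, D=2, E=4, F=3, G=1, H=1, I=1. Each edge has distinct colors on its endpoints.

4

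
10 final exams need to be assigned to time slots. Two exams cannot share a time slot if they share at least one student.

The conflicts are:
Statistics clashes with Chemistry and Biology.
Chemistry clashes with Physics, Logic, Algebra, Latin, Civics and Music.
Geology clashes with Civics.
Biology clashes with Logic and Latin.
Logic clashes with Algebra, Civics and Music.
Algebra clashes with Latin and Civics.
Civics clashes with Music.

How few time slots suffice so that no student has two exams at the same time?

Chemistry, Logic, Algebra, Civics all conflict with each other, so at least 4 time slots are needed.
A valid assignment using 4 time slots: Statistics=2, Chemistry=1, Physics=2, Geology=1, Biology=1, Logic=3, Algebra=4, Latin=2, Civics=2, Music=4. No two conflicting exams share a time slot.

4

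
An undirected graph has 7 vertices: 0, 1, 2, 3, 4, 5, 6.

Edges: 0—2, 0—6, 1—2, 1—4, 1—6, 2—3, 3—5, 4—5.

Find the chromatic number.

The cycle 3-2-1-4-5-3 has odd length 5, so it cannot be 2-colored; at least 3 colors are needed.
One proper 3-coloring: 0=a, 1=a, 2=b, 3=a, 4=b, 5=c, 6=b. Every edge joins two different colors.

3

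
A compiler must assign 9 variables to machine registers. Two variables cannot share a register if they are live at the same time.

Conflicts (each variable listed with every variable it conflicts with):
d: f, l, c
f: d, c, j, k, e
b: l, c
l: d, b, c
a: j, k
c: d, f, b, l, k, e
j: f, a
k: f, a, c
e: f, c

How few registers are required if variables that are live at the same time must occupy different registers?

3

f, c, k are mutually in conflict, so at least 3 registers are needed.
Using 3 registers: d=3, f=2, b=3, l=2, a=1, c=1, j=3, k=3, e=3. Each listed conflict is separated.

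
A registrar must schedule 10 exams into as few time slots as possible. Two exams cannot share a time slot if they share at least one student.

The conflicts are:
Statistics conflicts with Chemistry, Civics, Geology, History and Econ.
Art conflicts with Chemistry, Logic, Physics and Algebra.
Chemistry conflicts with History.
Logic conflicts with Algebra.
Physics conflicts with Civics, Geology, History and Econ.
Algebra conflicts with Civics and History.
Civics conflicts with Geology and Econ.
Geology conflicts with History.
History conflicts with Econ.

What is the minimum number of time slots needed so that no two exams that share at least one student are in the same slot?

3

Statistics, Chemistry, History all conflict with each other, so at least 3 time slots are needed.
3 time slots suffice: time slot 1 → {Art, Civics, History}; time slot 2 → {Statistics, Physics, Algebra}; time slot 3 → {Chemistry, Logic, Geology, Econ}. Each listed conflict is separated.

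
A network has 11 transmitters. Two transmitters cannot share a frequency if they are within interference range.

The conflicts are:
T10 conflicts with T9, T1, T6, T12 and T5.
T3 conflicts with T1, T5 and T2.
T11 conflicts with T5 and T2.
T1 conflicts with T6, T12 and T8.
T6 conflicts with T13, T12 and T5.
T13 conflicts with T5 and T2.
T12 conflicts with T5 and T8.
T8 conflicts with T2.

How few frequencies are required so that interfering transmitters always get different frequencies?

4

T10, T6, T12, T5 all conflict with each other, so at least 4 frequencies are needed.
4 frequencies suffice: frequency 1 → {T9, T1, T5, T2}; frequency 2 → {T3, T11, T13, T12}; frequency 3 → {T6, T8}; frequency 4 → {T10}. Every pair that conflicts lands in different frequencies.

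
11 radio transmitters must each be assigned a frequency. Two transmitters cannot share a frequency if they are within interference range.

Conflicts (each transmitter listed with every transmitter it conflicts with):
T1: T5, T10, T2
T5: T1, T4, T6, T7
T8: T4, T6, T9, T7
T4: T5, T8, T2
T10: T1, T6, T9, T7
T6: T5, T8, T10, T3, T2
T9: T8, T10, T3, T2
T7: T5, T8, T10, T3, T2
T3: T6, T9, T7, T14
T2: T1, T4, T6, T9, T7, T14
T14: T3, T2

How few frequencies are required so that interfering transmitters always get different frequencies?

T1 and T2 conflict, so at least 2 frequencies are needed.
Using 2 frequencies: T1=2, T5=1, T8=1, T4=2, T10=1, T6=2, T9=2, T7=2, T3=1, T2=1, T14=2. Every pair that conflicts lands in different frequencies.

2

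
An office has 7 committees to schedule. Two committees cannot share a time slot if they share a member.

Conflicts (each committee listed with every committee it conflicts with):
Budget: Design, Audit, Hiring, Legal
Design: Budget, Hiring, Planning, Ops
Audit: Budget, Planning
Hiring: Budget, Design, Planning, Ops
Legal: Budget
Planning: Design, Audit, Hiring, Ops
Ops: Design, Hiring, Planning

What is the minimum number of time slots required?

Design, Hiring, Planning, Ops pairwise conflict, so at least 4 time slots are needed.
4 time slots suffice: Budget=2, Design=1, Audit=1, Hiring=3, Legal=1, Planning=2, Ops=4. No two conflicting committees share a time slot.

4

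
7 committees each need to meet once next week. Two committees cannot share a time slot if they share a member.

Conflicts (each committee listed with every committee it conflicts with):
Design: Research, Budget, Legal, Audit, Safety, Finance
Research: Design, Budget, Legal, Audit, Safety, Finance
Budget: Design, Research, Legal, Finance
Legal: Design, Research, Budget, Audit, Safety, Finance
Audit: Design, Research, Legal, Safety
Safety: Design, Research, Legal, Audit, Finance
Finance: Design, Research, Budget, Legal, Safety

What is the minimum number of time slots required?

5

Design, Research, Budget, Legal, Finance all conflict with each other, so at least 5 time slots are needed.
5 time slots suffice: Design=2, Research=3, Budget=5, Legal=1, Audit=4, Safety=5, Finance=4. Every pair that conflicts lands in different time slots.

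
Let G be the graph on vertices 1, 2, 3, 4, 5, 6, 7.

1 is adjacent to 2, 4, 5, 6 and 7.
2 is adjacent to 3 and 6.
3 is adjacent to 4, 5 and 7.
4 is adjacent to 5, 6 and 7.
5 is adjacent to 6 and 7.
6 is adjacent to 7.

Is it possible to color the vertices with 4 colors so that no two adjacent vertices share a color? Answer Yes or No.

1, 4, 5, 6, 7 are pairwise adjacent (a clique of size 5), so at least 5 colors are needed.
So 4 colors are not enough.

No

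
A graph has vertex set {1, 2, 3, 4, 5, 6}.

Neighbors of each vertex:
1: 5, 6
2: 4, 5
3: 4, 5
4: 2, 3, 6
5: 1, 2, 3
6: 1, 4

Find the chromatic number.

3

The cycle 4-3-5-1-6-4 has odd length 5, so it cannot be 2-colored; at least 3 colors are needed.
One proper 3-coloring: 1=blue, 2=blue, 3=blue, 4=red, 5=red, 6=green. No two adjacent vertices share a color.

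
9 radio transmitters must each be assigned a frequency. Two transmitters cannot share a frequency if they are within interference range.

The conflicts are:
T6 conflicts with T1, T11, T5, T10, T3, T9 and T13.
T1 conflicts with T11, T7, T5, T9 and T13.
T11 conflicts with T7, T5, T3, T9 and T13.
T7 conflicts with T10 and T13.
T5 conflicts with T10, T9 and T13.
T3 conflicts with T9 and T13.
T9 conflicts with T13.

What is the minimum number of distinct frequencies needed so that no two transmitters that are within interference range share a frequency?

T6, T1, T11, T5, T9, T13 pairwise conflict, so at least 6 frequencies are needed.
6 frequencies suffice: frequency 1 → {T11, T10}; frequency 2 → {T6, T7}; frequency 3 → {T13}; frequency 4 → {T5, T3}; frequency 5 → {T9}; frequency 6 → {T1}. No two conflicting transmitters share a frequency.

6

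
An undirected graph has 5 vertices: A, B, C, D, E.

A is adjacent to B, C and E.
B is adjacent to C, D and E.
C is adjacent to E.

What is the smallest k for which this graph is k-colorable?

4

A, B, C, E form a clique, so at least 4 colors are needed.
4 colors suffice: A=2, B=1, C=3, D=2, E=4. No two adjacent vertices share a color.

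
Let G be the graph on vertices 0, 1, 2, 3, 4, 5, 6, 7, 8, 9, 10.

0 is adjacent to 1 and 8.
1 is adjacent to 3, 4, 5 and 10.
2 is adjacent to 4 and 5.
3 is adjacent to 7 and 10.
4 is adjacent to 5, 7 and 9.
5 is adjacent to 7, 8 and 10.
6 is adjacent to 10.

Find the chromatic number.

1, 3, 10 form a triangle, so at least 3 colors are needed.
3 colors suffice: color a → {0, 3, 5, 6, 9}; color b → {1, 2, 7, 8}; color c → {4, 10}. No two adjacent vertices share a color.

3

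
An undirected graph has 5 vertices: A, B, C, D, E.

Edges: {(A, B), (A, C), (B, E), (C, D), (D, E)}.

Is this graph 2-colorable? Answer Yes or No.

No

The cycle D-C-A-B-E-D has odd length 5, so it cannot be 2-colored; at least 3 colors are needed.
So 2 colors are not enough.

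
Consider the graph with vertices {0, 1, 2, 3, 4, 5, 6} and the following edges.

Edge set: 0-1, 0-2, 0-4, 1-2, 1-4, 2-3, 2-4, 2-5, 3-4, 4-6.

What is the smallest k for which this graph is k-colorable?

4

0, 1, 2, 4 form a clique, so at least 4 colors are needed.
One proper 4-coloring: 0=d, 1=c, 2=a, 3=c, 4=b, 5=b, 6=a. Each edge has distinct colors on its endpoints.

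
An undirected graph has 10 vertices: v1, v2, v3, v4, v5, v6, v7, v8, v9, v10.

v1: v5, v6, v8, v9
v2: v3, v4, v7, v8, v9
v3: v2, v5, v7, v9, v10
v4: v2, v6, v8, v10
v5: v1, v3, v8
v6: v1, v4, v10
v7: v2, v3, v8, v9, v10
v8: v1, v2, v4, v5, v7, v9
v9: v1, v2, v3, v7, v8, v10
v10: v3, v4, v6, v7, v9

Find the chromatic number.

4

v2, v3, v7, v9 form a clique, so at least 4 colors are needed.
4 colors suffice: color 1 → {v3, v6, v8}; color 2 → {v4, v5, v9}; color 3 → {v1, v2, v10}; color 4 → {v7}. Every edge joins two different colors.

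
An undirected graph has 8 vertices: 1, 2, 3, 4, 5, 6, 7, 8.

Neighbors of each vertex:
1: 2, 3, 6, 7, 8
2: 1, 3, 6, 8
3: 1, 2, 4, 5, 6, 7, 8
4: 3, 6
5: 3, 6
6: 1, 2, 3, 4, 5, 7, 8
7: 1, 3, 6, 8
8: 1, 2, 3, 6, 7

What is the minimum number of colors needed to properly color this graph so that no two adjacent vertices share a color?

5

1, 3, 6, 7, 8 form a clique, so at least 5 colors are needed.
5 colors suffice: color a → {6}; color b → {3}; color c → {1, 4, 5}; color d → {8}; color e → {2, 7}. Every edge joins two different colors.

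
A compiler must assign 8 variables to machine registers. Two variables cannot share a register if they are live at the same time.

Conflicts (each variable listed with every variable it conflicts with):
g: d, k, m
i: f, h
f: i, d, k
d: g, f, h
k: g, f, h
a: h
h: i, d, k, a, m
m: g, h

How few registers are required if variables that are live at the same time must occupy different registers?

g and d conflict, so at least 2 registers are needed.
2 registers suffice: g=1, i=2, f=1, d=2, k=2, a=2, h=1, m=2. Each listed conflict is separated.

2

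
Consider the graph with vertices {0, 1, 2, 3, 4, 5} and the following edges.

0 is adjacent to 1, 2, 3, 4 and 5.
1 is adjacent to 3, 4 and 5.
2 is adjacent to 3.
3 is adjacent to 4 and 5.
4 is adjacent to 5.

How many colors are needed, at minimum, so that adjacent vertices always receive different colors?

0, 1, 3, 4, 5 are mutually adjacent (a clique of size 5), so at least 5 colors are needed.
One proper 5-coloring: 0=a, 1=d, 2=c, 3=b, 4=c, 5=e. Every edge joins two different colors.

5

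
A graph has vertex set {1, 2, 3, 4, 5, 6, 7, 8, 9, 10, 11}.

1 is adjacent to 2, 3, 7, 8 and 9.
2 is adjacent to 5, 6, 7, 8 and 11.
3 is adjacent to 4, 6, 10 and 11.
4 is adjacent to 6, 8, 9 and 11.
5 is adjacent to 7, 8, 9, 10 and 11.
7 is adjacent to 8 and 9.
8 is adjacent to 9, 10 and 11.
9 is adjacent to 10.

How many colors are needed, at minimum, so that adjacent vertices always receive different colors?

5, 8, 9, 10 form a clique, so at least 4 colors are needed.
4 colors suffice: color red → {3, 8}; color blue → {2, 9}; color green → {1, 4, 5}; color yellow → {6, 7, 10, 11}. Every edge joins two different colors.

4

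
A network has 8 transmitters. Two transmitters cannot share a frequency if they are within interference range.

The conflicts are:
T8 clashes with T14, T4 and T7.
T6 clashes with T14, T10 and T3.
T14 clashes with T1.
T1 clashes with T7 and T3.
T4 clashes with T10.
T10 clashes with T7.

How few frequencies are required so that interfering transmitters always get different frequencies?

3

The cycle T14-T1-T7-T10-T6-T14 has odd length 5, so it cannot be 2-colored; at least 3 frequencies are needed.
Using 3 frequencies: T8=2, T6=1, T14=3, T1=2, T4=1, T10=2, T7=1, T3=3. Each listed conflict is separated.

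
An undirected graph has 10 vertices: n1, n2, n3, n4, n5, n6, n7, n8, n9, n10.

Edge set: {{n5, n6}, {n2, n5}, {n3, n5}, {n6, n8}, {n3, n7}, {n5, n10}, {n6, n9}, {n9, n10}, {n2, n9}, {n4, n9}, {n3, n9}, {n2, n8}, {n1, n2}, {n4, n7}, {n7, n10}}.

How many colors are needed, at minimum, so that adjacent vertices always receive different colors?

n3 and n7 are adjacent, so at least 2 colors are needed.
A valid assignment using 2 colors: n1=1, n2=2, n3=2, n4=2, n5=1, n6=2, n7=1, n8=1, n9=1, n10=2. No two adjacent vertices share a color.

2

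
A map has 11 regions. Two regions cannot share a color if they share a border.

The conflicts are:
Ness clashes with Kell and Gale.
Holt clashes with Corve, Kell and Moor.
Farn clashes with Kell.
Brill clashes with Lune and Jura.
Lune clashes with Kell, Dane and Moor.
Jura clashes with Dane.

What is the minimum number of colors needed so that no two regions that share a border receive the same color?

2

Lune and Kell conflict, so at least 2 colors are needed.
2 colors suffice: color 1 → {Ness, Holt, Farn, Lune, Jura}; color 2 → {Brill, Corve, Kell, Gale, Dane, Moor}. Each listed conflict is separated.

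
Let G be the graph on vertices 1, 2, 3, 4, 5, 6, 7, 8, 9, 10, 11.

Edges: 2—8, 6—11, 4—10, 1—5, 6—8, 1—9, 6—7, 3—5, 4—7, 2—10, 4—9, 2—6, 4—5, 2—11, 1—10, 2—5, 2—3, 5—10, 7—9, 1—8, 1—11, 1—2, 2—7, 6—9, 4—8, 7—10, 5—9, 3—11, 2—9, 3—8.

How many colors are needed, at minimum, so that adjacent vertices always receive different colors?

1, 2, 5, 9 are pairwise adjacent (a clique of size 4), so at least 4 colors are needed.
4 colors suffice: color a → {2, 4}; color b → {8, 9, 10, 11}; color c → {5, 7}; color d → {1, 3, 6}. Every edge joins two different colors.

4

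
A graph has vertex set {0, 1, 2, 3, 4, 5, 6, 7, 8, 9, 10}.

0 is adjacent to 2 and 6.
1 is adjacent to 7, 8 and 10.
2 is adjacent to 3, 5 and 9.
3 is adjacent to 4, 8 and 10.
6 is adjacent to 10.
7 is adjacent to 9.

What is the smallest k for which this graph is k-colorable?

The cycle 0-2-3-10-6-0 has odd length 5, so it cannot be 2-colored; at least 3 colors are needed.
3 colors suffice: color a → {0, 1, 3, 5, 9}; color b → {2, 4, 7, 8, 10}; color c → {6}. Every edge joins two different colors.

3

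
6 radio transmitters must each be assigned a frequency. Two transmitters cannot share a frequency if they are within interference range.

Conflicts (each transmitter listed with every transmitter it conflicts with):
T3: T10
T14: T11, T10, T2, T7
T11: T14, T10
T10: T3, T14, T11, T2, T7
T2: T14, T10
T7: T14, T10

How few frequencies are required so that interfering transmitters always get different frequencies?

T14, T11, T10 are mutually in conflict, so at least 3 frequencies are needed.
3 frequencies suffice: frequency 1 → {T10}; frequency 2 → {T3, T14}; frequency 3 → {T11, T2, T7}. Each listed conflict is separated.

3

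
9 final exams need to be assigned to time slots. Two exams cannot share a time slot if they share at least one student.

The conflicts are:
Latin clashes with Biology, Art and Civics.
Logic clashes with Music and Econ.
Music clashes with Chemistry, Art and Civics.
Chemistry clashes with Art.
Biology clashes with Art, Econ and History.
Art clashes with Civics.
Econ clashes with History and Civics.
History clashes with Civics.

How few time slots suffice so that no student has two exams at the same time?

3

Econ, History, Civics are mutually in conflict, so at least 3 time slots are needed.
A valid assignment using 3 time slots: Latin=3, Logic=2, Music=3, Chemistry=2, Biology=2, Art=1, Econ=1, History=3, Civics=2. Every pair that conflicts lands in different time slots.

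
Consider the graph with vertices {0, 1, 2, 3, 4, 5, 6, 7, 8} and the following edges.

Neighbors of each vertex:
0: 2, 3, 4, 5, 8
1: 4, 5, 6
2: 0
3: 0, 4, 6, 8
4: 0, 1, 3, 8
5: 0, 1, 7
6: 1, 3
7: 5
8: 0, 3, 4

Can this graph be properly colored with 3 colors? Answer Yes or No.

0, 3, 4, 8 form a clique, so at least 4 colors are needed.
So 3 colors are not enough.

No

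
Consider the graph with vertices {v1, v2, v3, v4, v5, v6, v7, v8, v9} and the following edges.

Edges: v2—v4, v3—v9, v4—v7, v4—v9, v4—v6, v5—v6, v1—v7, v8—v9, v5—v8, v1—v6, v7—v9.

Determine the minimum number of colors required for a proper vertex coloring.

3

v4, v7, v9 are pairwise adjacent, so at least 3 colors are needed.
3 colors suffice: v1=R, v2=B, v3=R, v4=R, v5=R, v6=B, v7=G, v8=G, v9=B. No two adjacent vertices share a color.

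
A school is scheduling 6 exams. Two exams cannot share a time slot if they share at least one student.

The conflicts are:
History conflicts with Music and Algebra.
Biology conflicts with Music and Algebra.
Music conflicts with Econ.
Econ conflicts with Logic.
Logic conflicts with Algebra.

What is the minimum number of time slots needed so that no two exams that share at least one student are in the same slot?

The cycle Econ-Music-Biology-Algebra-Logic-Econ has odd length 5, so it cannot be 2-colored; at least 3 time slots are needed.
3 time slots suffice: time slot 1 → {Music, Algebra}; time slot 2 → {History, Biology, Econ}; time slot 3 → {Logic}. No two conflicting exams share a time slot.

3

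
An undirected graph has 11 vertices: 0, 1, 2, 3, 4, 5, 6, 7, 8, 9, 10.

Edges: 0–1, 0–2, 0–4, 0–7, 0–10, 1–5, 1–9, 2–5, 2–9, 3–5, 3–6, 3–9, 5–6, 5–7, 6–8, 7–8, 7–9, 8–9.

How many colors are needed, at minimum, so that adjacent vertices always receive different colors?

7, 8, 9 form a triangle, so at least 3 colors are needed.
3 colors suffice: color red → {0, 5, 9}; color blue → {1, 2, 4, 6, 7, 10}; color green → {3, 8}. Every edge joins two different colors.

3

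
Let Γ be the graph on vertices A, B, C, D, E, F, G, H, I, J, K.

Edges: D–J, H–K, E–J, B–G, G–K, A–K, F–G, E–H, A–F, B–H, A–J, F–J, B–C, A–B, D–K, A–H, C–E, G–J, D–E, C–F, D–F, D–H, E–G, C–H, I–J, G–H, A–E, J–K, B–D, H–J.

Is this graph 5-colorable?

Yes

The chromatic number is 4. D, E, H, J form a clique, so at least 4 colors are needed.
A valid assignment using 4 colors: A=4, B=1, C=4, D=4, E=3, F=2, G=4, H=2, I=2, J=1, K=3.
Since 5 ≥ 4, a proper 5-coloring certainly exists.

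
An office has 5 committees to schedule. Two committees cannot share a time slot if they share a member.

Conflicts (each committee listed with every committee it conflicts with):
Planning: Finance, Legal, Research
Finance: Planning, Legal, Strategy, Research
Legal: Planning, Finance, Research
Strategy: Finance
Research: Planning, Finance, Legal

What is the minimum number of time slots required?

4

Planning, Finance, Legal, Research are mutually in conflict, so at least 4 time slots are needed.
4 time slots suffice: time slot 1 → {Finance}; time slot 2 → {Legal, Strategy}; time slot 3 → {Planning}; time slot 4 → {Research}. Every pair that conflicts lands in different time slots.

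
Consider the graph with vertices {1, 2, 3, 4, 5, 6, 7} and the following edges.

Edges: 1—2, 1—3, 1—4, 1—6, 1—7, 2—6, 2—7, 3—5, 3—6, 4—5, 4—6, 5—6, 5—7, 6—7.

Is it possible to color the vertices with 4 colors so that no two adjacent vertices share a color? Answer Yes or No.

The chromatic number is 4. 1, 2, 6, 7 are mutually adjacent (a clique of size 4), so at least 4 colors are needed.
4 colors suffice: 1=blue, 2=yellow, 3=green, 4=green, 5=blue, 6=red, 7=green.
That is already a proper 4-coloring.

Yes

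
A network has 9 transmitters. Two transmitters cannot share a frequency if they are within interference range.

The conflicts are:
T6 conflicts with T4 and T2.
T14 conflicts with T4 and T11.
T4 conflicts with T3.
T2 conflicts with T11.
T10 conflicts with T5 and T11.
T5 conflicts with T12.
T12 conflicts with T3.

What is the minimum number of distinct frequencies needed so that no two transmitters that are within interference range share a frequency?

The cycle T11-T14-T4-T6-T2-T11 has odd length 5, so it cannot be 2-colored; at least 3 frequencies are needed.
3 frequencies suffice: frequency 1 → {T4, T5, T11}; frequency 2 → {T6, T14, T10, T12}; frequency 3 → {T2, T3}. Every pair that conflicts lands in different frequencies.

3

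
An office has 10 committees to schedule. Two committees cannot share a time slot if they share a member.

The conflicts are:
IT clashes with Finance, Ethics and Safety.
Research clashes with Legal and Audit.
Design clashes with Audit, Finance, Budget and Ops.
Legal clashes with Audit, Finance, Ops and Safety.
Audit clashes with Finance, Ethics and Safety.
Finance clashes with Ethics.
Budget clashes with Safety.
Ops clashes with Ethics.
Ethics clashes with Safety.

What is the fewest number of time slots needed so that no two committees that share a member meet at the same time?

Research, Legal, Audit pairwise conflict, so at least 3 time slots are needed.
3 time slots suffice: time slot 1 → {IT, Audit, Budget, Ops}; time slot 2 → {Design, Legal, Ethics}; time slot 3 → {Research, Finance, Safety}. Every pair that conflicts lands in different time slots.

3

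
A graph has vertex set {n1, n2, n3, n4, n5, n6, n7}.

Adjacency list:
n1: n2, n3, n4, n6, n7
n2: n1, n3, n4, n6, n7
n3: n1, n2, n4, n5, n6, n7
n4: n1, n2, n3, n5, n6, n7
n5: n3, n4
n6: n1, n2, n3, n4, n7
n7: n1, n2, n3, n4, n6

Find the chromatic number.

n1, n2, n3, n4, n6, n7 are pairwise adjacent (a clique of size 6), so at least 6 colors are needed.
6 colors suffice: n1=5, n2=3, n3=1, n4=2, n5=3, n6=4, n7=6. Every edge joins two different colors.

6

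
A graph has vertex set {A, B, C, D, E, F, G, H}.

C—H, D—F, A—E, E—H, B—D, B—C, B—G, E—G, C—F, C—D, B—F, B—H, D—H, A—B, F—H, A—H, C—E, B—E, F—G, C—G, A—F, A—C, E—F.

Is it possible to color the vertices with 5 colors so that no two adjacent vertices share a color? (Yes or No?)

No

A, B, C, E, F, H are pairwise adjacent (a clique of size 6), so at least 6 colors are needed.
So 5 colors are not enough.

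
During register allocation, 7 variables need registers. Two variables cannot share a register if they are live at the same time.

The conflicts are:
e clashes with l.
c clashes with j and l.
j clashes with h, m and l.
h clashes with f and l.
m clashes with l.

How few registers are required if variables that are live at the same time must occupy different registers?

c, j, l all conflict with each other, so at least 3 registers are needed.
A valid assignment using 3 registers: e=2, c=3, j=2, h=3, m=3, f=1, l=1. Each listed conflict is separated.

3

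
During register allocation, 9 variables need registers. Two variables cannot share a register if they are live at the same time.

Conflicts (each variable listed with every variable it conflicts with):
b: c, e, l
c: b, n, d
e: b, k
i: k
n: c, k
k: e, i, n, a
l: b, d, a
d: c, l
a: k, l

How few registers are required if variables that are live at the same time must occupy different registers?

3

The cycle e-k-n-c-b-e has odd length 5, so it cannot be 2-colored; at least 3 registers are needed.
3 registers suffice: b=1, c=2, e=2, i=2, n=3, k=1, l=2, d=1, a=3. Each listed conflict is separated.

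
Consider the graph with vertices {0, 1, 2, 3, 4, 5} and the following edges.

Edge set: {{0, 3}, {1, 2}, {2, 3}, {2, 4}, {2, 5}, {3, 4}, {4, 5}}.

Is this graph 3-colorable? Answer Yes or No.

The chromatic number is 3. 2, 3, 4 form a triangle, so at least 3 colors are needed.
3 colors suffice: color a → {0, 2}; color b → {1, 3, 5}; color c → {4}.
That is already a proper 3-coloring.

Yes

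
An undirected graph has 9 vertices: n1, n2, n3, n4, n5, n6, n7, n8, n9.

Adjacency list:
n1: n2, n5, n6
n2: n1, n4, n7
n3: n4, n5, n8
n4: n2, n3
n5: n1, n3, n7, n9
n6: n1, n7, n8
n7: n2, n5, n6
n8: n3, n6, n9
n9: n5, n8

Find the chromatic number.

The cycle n7-n2-n4-n3-n5-n7 has odd length 5, so it cannot be 2-colored; at least 3 colors are needed.
3 colors suffice: color 1 → {n2, n5, n8}; color 2 → {n1, n3, n7, n9}; color 3 → {n4, n6}. No two adjacent vertices share a color.

3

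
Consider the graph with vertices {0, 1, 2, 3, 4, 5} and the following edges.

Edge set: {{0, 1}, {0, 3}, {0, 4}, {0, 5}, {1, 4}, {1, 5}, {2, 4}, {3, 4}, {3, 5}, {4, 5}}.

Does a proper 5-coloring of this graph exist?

The chromatic number is 4. 0, 1, 4, 5 form a clique, so at least 4 colors are needed.
4 colors suffice: color red → {4}; color blue → {2, 5}; color green → {0}; color yellow → {1, 3}.
Since 5 ≥ 4, a proper 5-coloring certainly exists.

Yes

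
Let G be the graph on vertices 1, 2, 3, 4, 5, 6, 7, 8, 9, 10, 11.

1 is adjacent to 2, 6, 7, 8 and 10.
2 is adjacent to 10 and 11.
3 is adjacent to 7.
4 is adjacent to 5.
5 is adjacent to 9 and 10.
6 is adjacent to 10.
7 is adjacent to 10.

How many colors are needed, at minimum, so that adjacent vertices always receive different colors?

1, 2, 10 are pairwise adjacent, so at least 3 colors are needed.
3 colors suffice: color red → {3, 4, 8, 9, 10, 11}; color blue → {1, 5}; color green → {2, 6, 7}. Each edge has distinct colors on its endpoints.

3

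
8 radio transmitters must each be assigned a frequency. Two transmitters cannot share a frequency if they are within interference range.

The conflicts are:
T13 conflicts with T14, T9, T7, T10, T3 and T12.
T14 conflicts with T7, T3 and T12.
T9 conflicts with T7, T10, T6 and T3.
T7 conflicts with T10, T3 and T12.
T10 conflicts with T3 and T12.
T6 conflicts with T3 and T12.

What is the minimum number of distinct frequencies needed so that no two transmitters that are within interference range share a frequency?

5

T13, T9, T7, T10, T3 pairwise conflict, so at least 5 frequencies are needed.
5 frequencies suffice: T13=2, T14=4, T9=4, T7=3, T10=5, T6=2, T3=1, T12=1. Every pair that conflicts lands in different frequencies.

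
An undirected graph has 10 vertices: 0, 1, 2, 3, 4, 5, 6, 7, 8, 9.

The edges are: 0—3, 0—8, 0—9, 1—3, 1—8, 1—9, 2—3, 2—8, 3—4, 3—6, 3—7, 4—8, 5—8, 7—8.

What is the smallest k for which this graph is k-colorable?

2

4 and 8 are adjacent, so at least 2 colors are needed.
2 colors suffice: 0=b, 1=b, 2=b, 3=a, 4=b, 5=b, 6=b, 7=b, 8=a, 9=a. Every edge joins two different colors.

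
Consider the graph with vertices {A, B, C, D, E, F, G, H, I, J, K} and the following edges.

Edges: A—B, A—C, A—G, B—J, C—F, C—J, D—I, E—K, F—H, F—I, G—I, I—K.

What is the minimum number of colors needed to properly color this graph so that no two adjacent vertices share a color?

The cycle G-I-F-C-A-G has odd length 5, so it cannot be 2-colored; at least 3 colors are needed.
A valid assignment using 3 colors: A=1, B=2, C=3, D=2, E=1, F=2, G=2, H=1, I=1, J=1, K=2. Each edge has distinct colors on its endpoints.

3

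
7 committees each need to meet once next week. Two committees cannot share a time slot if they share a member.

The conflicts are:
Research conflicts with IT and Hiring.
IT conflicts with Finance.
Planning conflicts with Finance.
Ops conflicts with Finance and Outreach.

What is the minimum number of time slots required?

Ops and Finance conflict, so at least 2 time slots are needed.
2 time slots suffice: time slot 1 → {Research, Finance, Outreach}; time slot 2 → {IT, Hiring, Planning, Ops}. Each listed conflict is separated.

2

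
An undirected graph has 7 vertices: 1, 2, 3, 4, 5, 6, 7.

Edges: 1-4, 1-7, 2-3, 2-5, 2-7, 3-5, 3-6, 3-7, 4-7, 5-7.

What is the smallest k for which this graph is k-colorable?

4

2, 3, 5, 7 are mutually adjacent (a clique of size 4), so at least 4 colors are needed.
4 colors suffice: color red → {6, 7}; color blue → {3, 4}; color green → {1, 2}; color yellow → {5}. Every edge joins two different colors.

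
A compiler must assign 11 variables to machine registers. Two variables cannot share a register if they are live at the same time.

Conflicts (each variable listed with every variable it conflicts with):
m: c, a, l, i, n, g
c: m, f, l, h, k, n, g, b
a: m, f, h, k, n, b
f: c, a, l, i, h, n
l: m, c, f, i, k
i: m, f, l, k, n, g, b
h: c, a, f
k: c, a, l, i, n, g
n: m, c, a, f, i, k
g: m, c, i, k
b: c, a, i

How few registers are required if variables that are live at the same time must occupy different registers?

3

a, f, h are mutually in conflict, so at least 3 registers are needed.
Using 3 registers: m=2, c=1, a=1, f=2, l=3, i=1, h=3, k=2, n=3, g=3, b=2. Each listed conflict is separated.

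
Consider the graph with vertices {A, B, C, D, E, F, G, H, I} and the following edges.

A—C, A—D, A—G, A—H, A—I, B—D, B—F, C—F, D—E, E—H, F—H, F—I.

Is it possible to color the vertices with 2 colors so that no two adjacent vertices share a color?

No

The cycle C-F-B-D-A-C has odd length 5, so it cannot be 2-colored; at least 3 colors are needed.
So 2 colors are not enough.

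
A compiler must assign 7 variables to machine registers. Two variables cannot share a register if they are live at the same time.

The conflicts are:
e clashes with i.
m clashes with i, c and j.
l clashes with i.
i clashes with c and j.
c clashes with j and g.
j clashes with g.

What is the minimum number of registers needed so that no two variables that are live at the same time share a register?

m, i, c, j are mutually in conflict, so at least 4 registers are needed.
4 registers suffice: register 1 → {i, g}; register 2 → {e, l, j}; register 3 → {c}; register 4 → {m}. Every pair that conflicts lands in different registers.

4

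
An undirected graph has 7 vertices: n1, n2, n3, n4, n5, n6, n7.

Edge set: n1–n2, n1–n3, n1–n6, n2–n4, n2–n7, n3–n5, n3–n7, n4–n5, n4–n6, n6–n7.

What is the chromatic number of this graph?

The cycle n4-n6-n7-n3-n5-n4 has odd length 5, so it cannot be 2-colored; at least 3 colors are needed.
3 colors suffice: n1=1, n2=2, n3=2, n4=1, n5=3, n6=2, n7=1. Each edge has distinct colors on its endpoints.

3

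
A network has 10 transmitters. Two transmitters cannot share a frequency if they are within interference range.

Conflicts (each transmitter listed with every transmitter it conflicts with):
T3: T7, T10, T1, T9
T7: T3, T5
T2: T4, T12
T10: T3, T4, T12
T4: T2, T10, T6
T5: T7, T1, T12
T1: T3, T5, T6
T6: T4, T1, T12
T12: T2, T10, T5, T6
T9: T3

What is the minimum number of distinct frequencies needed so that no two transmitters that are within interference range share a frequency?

The cycle T3-T1-T6-T4-T10-T3 has odd length 5, so it cannot be 2-colored; at least 3 frequencies are needed.
Using 3 frequencies: T3=1, T7=3, T2=2, T10=2, T4=1, T5=2, T1=3, T6=2, T12=1, T9=2. No two conflicting transmitters share a frequency.

3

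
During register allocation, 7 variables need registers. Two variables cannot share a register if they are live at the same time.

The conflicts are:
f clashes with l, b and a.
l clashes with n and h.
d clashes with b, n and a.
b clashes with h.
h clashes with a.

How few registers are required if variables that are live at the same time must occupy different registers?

The cycle d-a-h-l-n-d has odd length 5, so it cannot be 2-colored; at least 3 registers are needed.
3 registers suffice: register 1 → {f, d, h}; register 2 → {l, b, a}; register 3 → {n}. No two conflicting variables share a register.

3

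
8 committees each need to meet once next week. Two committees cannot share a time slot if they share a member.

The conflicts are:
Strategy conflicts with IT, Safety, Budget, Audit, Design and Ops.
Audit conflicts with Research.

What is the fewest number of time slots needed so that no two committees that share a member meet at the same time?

Strategy and Design conflict, so at least 2 time slots are needed.
Using 2 time slots: Strategy=1, IT=2, Safety=2, Budget=2, Audit=2, Research=1, Design=2, Ops=2. No two conflicting committees share a time slot.

2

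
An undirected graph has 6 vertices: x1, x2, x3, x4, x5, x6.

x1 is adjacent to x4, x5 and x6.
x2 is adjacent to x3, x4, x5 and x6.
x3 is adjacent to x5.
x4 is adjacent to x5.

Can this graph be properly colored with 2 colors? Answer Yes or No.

No

x2, x4, x5 form a triangle, so at least 3 colors are needed.
So 2 colors are not enough.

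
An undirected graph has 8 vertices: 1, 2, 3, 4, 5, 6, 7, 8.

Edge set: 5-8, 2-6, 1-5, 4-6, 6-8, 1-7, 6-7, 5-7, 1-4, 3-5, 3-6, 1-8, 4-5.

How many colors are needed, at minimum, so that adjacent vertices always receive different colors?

1, 4, 5 are pairwise adjacent, so at least 3 colors are needed.
3 colors suffice: color a → {5, 6}; color b → {1, 2, 3}; color c → {4, 7, 8}. No two adjacent vertices share a color.

3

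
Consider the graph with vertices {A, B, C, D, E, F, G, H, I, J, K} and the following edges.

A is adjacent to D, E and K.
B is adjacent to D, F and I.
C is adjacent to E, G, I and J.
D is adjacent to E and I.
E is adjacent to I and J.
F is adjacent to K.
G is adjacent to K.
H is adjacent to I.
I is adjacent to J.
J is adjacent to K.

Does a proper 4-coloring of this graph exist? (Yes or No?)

The chromatic number is 4. C, E, I, J are pairwise adjacent (a clique of size 4), so at least 4 colors are needed.
4 colors suffice: color red → {I, K}; color blue → {B, E, G, H}; color green → {C, D, F}; color yellow → {A, J}.
That is already a proper 4-coloring.

Yes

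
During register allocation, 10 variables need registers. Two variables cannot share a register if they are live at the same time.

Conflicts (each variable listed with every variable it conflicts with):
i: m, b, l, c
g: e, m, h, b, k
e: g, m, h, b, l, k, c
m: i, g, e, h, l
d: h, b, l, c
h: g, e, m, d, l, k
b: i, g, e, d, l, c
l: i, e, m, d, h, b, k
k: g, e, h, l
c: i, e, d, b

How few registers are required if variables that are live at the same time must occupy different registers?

4

e, m, h, l all conflict with each other, so at least 4 registers are needed.
Using 4 registers: i=2, g=1, e=2, m=4, d=2, h=3, b=3, l=1, k=4, c=1. Every pair that conflicts lands in different registers.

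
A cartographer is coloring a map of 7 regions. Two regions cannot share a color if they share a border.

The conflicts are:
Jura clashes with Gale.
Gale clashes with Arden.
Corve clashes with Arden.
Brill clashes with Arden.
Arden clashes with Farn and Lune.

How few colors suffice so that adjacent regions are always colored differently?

Arden and Lune conflict, so at least 2 colors are needed.
2 colors suffice: color 1 → {Jura, Arden}; color 2 → {Gale, Corve, Brill, Farn, Lune}. No two conflicting regions share a color.

2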